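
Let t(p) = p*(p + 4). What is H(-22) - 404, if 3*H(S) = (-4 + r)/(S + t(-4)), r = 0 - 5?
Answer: -8885/22 ≈ -403.86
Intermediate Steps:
t(p) = p*(4 + p)
r = -5
H(S) = -3/S (H(S) = ((-4 - 5)/(S - 4*(4 - 4)))/3 = (-9/(S - 4*0))/3 = (-9/(S + 0))/3 = (-9/S)/3 = -3/S)
H(-22) - 404 = -3/(-22) - 404 = -3*(-1/22) - 404 = 3/22 - 404 = -8885/22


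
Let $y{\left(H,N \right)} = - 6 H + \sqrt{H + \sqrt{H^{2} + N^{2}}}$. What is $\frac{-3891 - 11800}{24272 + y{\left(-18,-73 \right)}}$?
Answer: $- \frac{15691}{24380 + \sqrt{-18 + \sqrt{5653}}} \approx -0.6434$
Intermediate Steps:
$y{\left(H,N \right)} = \sqrt{H + \sqrt{H^{2} + N^{2}}} - 6 H$
$\frac{-3891 - 11800}{24272 + y{\left(-18,-73 \right)}} = \frac{-3891 - 11800}{24272 + \left(\sqrt{-18 + \sqrt{\left(-18\right)^{2} + \left(-73\right)^{2}}} - -108\right)} = \frac{-3891 + \left(-13556 + 1756\right)}{24272 + \left(\sqrt{-18 + \sqrt{324 + 5329}} + 108\right)} = \frac{-3891 - 11800}{24272 + \left(\sqrt{-18 + \sqrt{5653}} + 108\right)} = - \frac{15691}{24272 + \left(108 + \sqrt{-18 + \sqrt{5653}}\right)} = - \frac{15691}{24380 + \sqrt{-18 + \sqrt{5653}}}$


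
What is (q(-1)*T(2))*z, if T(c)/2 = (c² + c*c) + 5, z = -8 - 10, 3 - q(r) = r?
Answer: -1872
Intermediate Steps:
q(r) = 3 - r
z = -18
T(c) = 10 + 4*c² (T(c) = 2*((c² + c*c) + 5) = 2*((c² + c²) + 5) = 2*(2*c² + 5) = 2*(5 + 2*c²) = 10 + 4*c²)
(q(-1)*T(2))*z = ((3 - 1*(-1))*(10 + 4*2²))*(-18) = ((3 + 1)*(10 + 4*4))*(-18) = (4*(10 + 16))*(-18) = (4*26)*(-18) = 104*(-18) = -1872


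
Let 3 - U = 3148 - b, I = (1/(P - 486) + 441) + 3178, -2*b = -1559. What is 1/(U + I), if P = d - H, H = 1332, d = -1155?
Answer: 5946/7453309 ≈ 0.00079777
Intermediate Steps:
P = -2487 (P = -1155 - 1*1332 = -1155 - 1332 = -2487)
b = 1559/2 (b = -½*(-1559) = 1559/2 ≈ 779.50)
I = 10759286/2973 (I = (1/(-2487 - 486) + 441) + 3178 = (1/(-2973) + 441) + 3178 = (-1/2973 + 441) + 3178 = 1311092/2973 + 3178 = 10759286/2973 ≈ 3619.0)
U = -4731/2 (U = 3 - (3148 - 1*1559/2) = 3 - (3148 - 1559/2) = 3 - 1*4737/2 = 3 - 4737/2 = -4731/2 ≈ -2365.5)
1/(U + I) = 1/(-4731/2 + 10759286/2973) = 1/(7453309/5946) = 5946/7453309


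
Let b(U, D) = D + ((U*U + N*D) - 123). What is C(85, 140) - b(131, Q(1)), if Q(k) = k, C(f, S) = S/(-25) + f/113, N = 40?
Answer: -9652374/565 ≈ -17084.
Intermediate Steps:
C(f, S) = -S/25 + f/113 (C(f, S) = S*(-1/25) + f*(1/113) = -S/25 + f/113)
b(U, D) = -123 + U² + 41*D (b(U, D) = D + ((U*U + 40*D) - 123) = D + ((U² + 40*D) - 123) = D + (-123 + U² + 40*D) = -123 + U² + 41*D)
C(85, 140) - b(131, Q(1)) = (-1/25*140 + (1/113)*85) - (-123 + 131² + 41*1) = (-28/5 + 85/113) - (-123 + 17161 + 41) = -2739/565 - 1*17079 = -2739/565 - 17079 = -9652374/565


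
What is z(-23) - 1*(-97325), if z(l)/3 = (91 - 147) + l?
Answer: 97088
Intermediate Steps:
z(l) = -168 + 3*l (z(l) = 3*((91 - 147) + l) = 3*(-56 + l) = -168 + 3*l)
z(-23) - 1*(-97325) = (-168 + 3*(-23)) - 1*(-97325) = (-168 - 69) + 97325 = -237 + 97325 = 97088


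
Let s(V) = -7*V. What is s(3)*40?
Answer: -840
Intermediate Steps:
s(3)*40 = -7*3*40 = -21*40 = -840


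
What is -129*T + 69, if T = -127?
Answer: 16452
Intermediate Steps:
-129*T + 69 = -129*(-127) + 69 = 16383 + 69 = 16452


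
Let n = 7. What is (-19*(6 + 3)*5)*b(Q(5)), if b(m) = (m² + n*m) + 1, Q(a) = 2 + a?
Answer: -84645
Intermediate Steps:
b(m) = 1 + m² + 7*m (b(m) = (m² + 7*m) + 1 = 1 + m² + 7*m)
(-19*(6 + 3)*5)*b(Q(5)) = (-19*(6 + 3)*5)*(1 + (2 + 5)² + 7*(2 + 5)) = (-171*5)*(1 + 7² + 7*7) = (-19*45)*(1 + 49 + 49) = -855*99 = -84645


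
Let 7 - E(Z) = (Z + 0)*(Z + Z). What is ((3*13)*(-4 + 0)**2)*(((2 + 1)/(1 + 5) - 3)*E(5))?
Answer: 67080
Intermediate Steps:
E(Z) = 7 - 2*Z**2 (E(Z) = 7 - (Z + 0)*(Z + Z) = 7 - Z*2*Z = 7 - 2*Z**2)
((3*13)*(-4 + 0)**2)*(((2 + 1)/(1 + 5) - 3)*E(5)) = ((3*13)*(-4 + 0)**2)*(((2 + 1)/(1 + 5) - 3)*(7 - 2*5**2)) = (39*(-4)**2)*((3/6 - 3)*(7 - 2*25)) = (39*16)*((3*(1/6) - 3)*(7 - 50)) = 624*((1/2 - 3)*(-43)) = 624*(-5/2*(-43)) = 624*(215/2) = 67080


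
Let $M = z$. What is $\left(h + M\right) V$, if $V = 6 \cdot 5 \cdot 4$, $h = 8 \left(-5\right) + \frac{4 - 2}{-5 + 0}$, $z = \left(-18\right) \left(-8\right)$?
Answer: $12432$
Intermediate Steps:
$z = 144$
$M = 144$
$h = - \frac{202}{5}$ ($h = -40 + \frac{2}{-5} = -40 + 2 \left(- \frac{1}{5}\right) = -40 - \frac{2}{5} = - \frac{202}{5} \approx -40.4$)
$V = 120$ ($V = 30 \cdot 4 = 120$)
$\left(h + M\right) V = \left(- \frac{202}{5} + 144\right) 120 = \frac{518}{5} \cdot 120 = 12432$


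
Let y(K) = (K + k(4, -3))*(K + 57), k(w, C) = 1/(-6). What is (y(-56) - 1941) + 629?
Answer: -8209/6 ≈ -1368.2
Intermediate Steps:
k(w, C) = -⅙
y(K) = (57 + K)*(-⅙ + K) (y(K) = (K - ⅙)*(K + 57) = (-⅙ + K)*(57 + K) = (57 + K)*(-⅙ + K))
(y(-56) - 1941) + 629 = ((-19/2 + (-56)² + (341/6)*(-56)) - 1941) + 629 = ((-19/2 + 3136 - 9548/3) - 1941) + 629 = (-337/6 - 1941) + 629 = -11983/6 + 629 = -8209/6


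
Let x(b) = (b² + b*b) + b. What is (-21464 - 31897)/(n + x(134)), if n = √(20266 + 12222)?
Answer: -320575101/216546938 + 17787*√8122/216546938 ≈ -1.4730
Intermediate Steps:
n = 2*√8122 (n = √32488 = 2*√8122 ≈ 180.24)
x(b) = b + 2*b² (x(b) = (b² + b²) + b = 2*b² + b = b + 2*b²)
(-21464 - 31897)/(n + x(134)) = (-21464 - 31897)/(2*√8122 + 134*(1 + 2*134)) = -53361/(2*√8122 + 134*(1 + 268)) = -53361/(2*√8122 + 134*269) = -53361/(2*√8122 + 36046) = -53361/(36046 + 2*√8122)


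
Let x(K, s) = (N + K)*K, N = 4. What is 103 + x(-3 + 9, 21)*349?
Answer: 21043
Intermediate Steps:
x(K, s) = K*(4 + K) (x(K, s) = (4 + K)*K = K*(4 + K))
103 + x(-3 + 9, 21)*349 = 103 + ((-3 + 9)*(4 + (-3 + 9)))*349 = 103 + (6*(4 + 6))*349 = 103 + (6*10)*349 = 103 + 60*349 = 103 + 20940 = 21043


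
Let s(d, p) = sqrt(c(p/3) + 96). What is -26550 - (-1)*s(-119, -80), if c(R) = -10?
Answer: -26550 + sqrt(86) ≈ -26541.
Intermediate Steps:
s(d, p) = sqrt(86) (s(d, p) = sqrt(-10 + 96) = sqrt(86))
-26550 - (-1)*s(-119, -80) = -26550 - (-1)*sqrt(86) = -26550 + sqrt(86)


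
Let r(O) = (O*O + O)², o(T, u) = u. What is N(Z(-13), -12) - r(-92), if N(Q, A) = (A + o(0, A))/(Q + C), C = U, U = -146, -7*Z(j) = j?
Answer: -70721197288/1009 ≈ -7.0090e+7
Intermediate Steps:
Z(j) = -j/7
r(O) = (O + O²)² (r(O) = (O² + O)² = (O + O²)²)
C = -146
N(Q, A) = 2*A/(-146 + Q) (N(Q, A) = (A + A)/(Q - 146) = (2*A)/(-146 + Q) = 2*A/(-146 + Q))
N(Z(-13), -12) - r(-92) = 2*(-12)/(-146 - ⅐*(-13)) - (-92)²*(1 - 92)² = 2*(-12)/(-146 + 13/7) - 8464*(-91)² = 2*(-12)/(-1009/7) - 8464*8281 = 2*(-12)*(-7/1009) - 1*70090384 = 168/1009 - 70090384 = -70721197288/1009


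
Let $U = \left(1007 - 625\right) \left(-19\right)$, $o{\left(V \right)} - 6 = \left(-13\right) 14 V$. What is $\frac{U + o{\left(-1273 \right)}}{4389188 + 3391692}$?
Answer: $\frac{112217}{3890440} \approx 0.028844$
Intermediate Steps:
$o{\left(V \right)} = 6 - 182 V$ ($o{\left(V \right)} = 6 + \left(-13\right) 14 V = 6 - 182 V$)
$U = -7258$ ($U = 382 \left(-19\right) = -7258$)
$\frac{U + o{\left(-1273 \right)}}{4389188 + 3391692} = \frac{-7258 + \left(6 - -231686\right)}{4389188 + 3391692} = \frac{-7258 + \left(6 + 231686\right)}{7780880} = \left(-7258 + 231692\right) \frac{1}{7780880} = 224434 \cdot \frac{1}{7780880} = \frac{112217}{3890440}$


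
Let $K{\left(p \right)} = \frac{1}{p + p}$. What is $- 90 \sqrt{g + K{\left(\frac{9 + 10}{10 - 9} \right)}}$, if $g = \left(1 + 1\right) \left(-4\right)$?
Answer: $- \frac{45 i \sqrt{11514}}{19} \approx - 254.14 i$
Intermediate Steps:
$K{\left(p \right)} = \frac{1}{2 p}$
$g = -8$ ($g = 2 \left(-4\right) = -8$)
$- 90 \sqrt{g + K{\left(\frac{9 + 10}{10 - 9} \right)}} = - 90 \sqrt{-8 + \frac{1}{2 \frac{9 + 10}{10 - 9}}} = - 90 \sqrt{-8 + \frac{1}{2 \cdot \frac{19}{1}}} = - 90 \sqrt{-8 + \frac{1}{2 \cdot 19 \cdot 1}} = - 90 \sqrt{-8 + \frac{1}{2 \cdot 19}} = - 90 \sqrt{-8 + \frac{1}{2} \cdot \frac{1}{19}} = - 90 \sqrt{-8 + \frac{1}{38}} = - 90 \sqrt{- \frac{303}{38}} = - 90 \frac{i \sqrt{11514}}{38} = - \frac{45 i \sqrt{11514}}{19}$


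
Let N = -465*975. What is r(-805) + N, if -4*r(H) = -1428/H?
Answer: -52138176/115 ≈ -4.5338e+5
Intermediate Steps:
r(H) = 357/H (r(H) = -(-357)/H = 357/H)
N = -453375
r(-805) + N = 357/(-805) - 453375 = 357*(-1/805) - 453375 = -51/115 - 453375 = -52138176/115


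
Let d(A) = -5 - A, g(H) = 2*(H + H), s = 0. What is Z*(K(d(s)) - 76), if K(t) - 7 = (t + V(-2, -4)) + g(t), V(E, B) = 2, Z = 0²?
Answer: 0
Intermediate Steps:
Z = 0
g(H) = 4*H (g(H) = 2*(2*H) = 4*H)
K(t) = 9 + 5*t (K(t) = 7 + ((t + 2) + 4*t) = 7 + ((2 + t) + 4*t) = 7 + (2 + 5*t) = 9 + 5*t)
Z*(K(d(s)) - 76) = 0*((9 + 5*(-5 - 1*0)) - 76) = 0*((9 + 5*(-5 + 0)) - 76) = 0*((9 + 5*(-5)) - 76) = 0*((9 - 25) - 76) = 0*(-16 - 76) = 0*(-92) = 0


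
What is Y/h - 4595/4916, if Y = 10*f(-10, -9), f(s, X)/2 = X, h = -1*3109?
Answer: -13400975/15283844 ≈ -0.87681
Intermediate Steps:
h = -3109
f(s, X) = 2*X
Y = -180 (Y = 10*(2*(-9)) = 10*(-18) = -180)
Y/h - 4595/4916 = -180/(-3109) - 4595/4916 = -180*(-1/3109) - 4595*1/4916 = 180/3109 - 4595/4916 = -13400975/15283844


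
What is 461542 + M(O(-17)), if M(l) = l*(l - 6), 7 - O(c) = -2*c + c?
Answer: 461702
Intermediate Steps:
O(c) = 7 + c (O(c) = 7 - (-2*c + c) = 7 - (-1)*c = 7 + c)
M(l) = l*(-6 + l)
461542 + M(O(-17)) = 461542 + (7 - 17)*(-6 + (7 - 17)) = 461542 - 10*(-6 - 10) = 461542 - 10*(-16) = 461542 + 160 = 461702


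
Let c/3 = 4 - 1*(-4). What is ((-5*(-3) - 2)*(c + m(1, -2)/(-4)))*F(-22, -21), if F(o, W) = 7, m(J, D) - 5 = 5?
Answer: 3913/2 ≈ 1956.5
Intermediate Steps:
m(J, D) = 10 (m(J, D) = 5 + 5 = 10)
c = 24 (c = 3*(4 - 1*(-4)) = 3*(4 + 4) = 3*8 = 24)
((-5*(-3) - 2)*(c + m(1, -2)/(-4)))*F(-22, -21) = ((-5*(-3) - 2)*(24 + 10/(-4)))*7 = ((15 - 2)*(24 + 10*(-¼)))*7 = (13*(24 - 5/2))*7 = (13*(43/2))*7 = (559/2)*7 = 3913/2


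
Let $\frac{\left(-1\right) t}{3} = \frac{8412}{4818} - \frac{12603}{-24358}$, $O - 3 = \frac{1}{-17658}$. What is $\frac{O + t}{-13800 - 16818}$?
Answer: $\frac{327260396387}{2643720333337314} \approx 0.00012379$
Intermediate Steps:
$O = \frac{52973}{17658}$ ($O = 3 + \frac{1}{-17658} = 3 - \frac{1}{17658} = \frac{52973}{17658} \approx 2.9999$)
$t = - \frac{132810375}{19559474}$ ($t = - 3 \left(\frac{8412}{4818} - \frac{12603}{-24358}\right) = - 3 \left(8412 \cdot \frac{1}{4818} - - \frac{12603}{24358}\right) = - 3 \left(\frac{1402}{803} + \frac{12603}{24358}\right) = \left(-3\right) \frac{44270125}{19559474} = - \frac{132810375}{19559474} \approx -6.7901$)
$\frac{O + t}{-13800 - 16818} = \frac{\frac{52973}{17658} - \frac{132810375}{19559474}}{-13800 - 16818} = - \frac{327260396387}{86345297973 \left(-30618\right)} = \left(- \frac{327260396387}{86345297973}\right) \left(- \frac{1}{30618}\right) = \frac{327260396387}{2643720333337314}$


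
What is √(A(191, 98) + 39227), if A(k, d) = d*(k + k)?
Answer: √76663 ≈ 276.88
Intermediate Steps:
A(k, d) = 2*d*k (A(k, d) = d*(2*k) = 2*d*k)
√(A(191, 98) + 39227) = √(2*98*191 + 39227) = √(37436 + 39227) = √76663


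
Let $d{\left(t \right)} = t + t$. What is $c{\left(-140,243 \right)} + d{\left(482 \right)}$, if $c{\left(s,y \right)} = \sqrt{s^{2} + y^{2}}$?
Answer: $964 + \sqrt{78649} \approx 1244.4$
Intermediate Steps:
$d{\left(t \right)} = 2 t$
$c{\left(-140,243 \right)} + d{\left(482 \right)} = \sqrt{\left(-140\right)^{2} + 243^{2}} + 2 \cdot 482 = \sqrt{19600 + 59049} + 964 = \sqrt{78649} + 964 = 964 + \sqrt{78649}$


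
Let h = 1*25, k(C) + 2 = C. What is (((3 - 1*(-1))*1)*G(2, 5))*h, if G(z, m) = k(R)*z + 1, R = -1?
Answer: -500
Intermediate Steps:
k(C) = -2 + C
G(z, m) = 1 - 3*z (G(z, m) = (-2 - 1)*z + 1 = -3*z + 1 = 1 - 3*z)
h = 25
(((3 - 1*(-1))*1)*G(2, 5))*h = (((3 - 1*(-1))*1)*(1 - 3*2))*25 = (((3 + 1)*1)*(1 - 6))*25 = ((4*1)*(-5))*25 = (4*(-5))*25 = -20*25 = -500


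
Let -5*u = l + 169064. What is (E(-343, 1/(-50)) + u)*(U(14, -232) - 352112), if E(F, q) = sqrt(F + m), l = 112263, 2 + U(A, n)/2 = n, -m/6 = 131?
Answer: 19838054732 - 352580*I*sqrt(1129) ≈ 1.9838e+10 - 1.1847e+7*I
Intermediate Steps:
m = -786 (m = -6*131 = -786)
U(A, n) = -4 + 2*n
E(F, q) = sqrt(-786 + F) (E(F, q) = sqrt(F - 786) = sqrt(-786 + F))
u = -281327/5 (u = -(112263 + 169064)/5 = -1/5*281327 = -281327/5 ≈ -56265.)
(E(-343, 1/(-50)) + u)*(U(14, -232) - 352112) = (sqrt(-786 - 343) - 281327/5)*((-4 + 2*(-232)) - 352112) = (sqrt(-1129) - 281327/5)*((-4 - 464) - 352112) = (I*sqrt(1129) - 281327/5)*(-468 - 352112) = (-281327/5 + I*sqrt(1129))*(-352580) = 19838054732 - 352580*I*sqrt(1129)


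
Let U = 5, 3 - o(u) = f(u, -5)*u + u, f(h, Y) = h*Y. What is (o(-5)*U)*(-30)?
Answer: -19950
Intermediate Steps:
f(h, Y) = Y*h
o(u) = 3 - u + 5*u² (o(u) = 3 - ((-5*u)*u + u) = 3 - (-5*u² + u) = 3 - (u - 5*u²) = 3 + (-u + 5*u²) = 3 - u + 5*u²)
(o(-5)*U)*(-30) = ((3 - 1*(-5) + 5*(-5)²)*5)*(-30) = ((3 + 5 + 5*25)*5)*(-30) = ((3 + 5 + 125)*5)*(-30) = (133*5)*(-30) = 665*(-30) = -19950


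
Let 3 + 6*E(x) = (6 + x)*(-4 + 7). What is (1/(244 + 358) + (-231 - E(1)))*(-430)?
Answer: 704335/7 ≈ 1.0062e+5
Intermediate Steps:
E(x) = 5/2 + x/2 (E(x) = -1/2 + ((6 + x)*(-4 + 7))/6 = -1/2 + ((6 + x)*3)/6 = -1/2 + (18 + 3*x)/6 = -1/2 + (3 + x/2) = 5/2 + x/2)
(1/(244 + 358) + (-231 - E(1)))*(-430) = (1/(244 + 358) + (-231 - (5/2 + (1/2)*1)))*(-430) = (1/602 + (-231 - (5/2 + 1/2)))*(-430) = (1/602 + (-231 - 1*3))*(-430) = (1/602 + (-231 - 3))*(-430) = (1/602 - 234)*(-430) = -140867/602*(-430) = 704335/7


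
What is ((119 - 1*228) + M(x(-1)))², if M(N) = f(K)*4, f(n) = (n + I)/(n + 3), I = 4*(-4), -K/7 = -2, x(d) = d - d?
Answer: 3463321/289 ≈ 11984.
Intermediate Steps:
x(d) = 0
K = 14 (K = -7*(-2) = 14)
I = -16
f(n) = (-16 + n)/(3 + n) (f(n) = (n - 16)/(n + 3) = (-16 + n)/(3 + n))
M(N) = -8/17 (M(N) = ((-16 + 14)/(3 + 14))*4 = (-2/17)*4 = ((1/17)*(-2))*4 = -2/17*4 = -8/17)
((119 - 1*228) + M(x(-1)))² = ((119 - 1*228) - 8/17)² = ((119 - 228) - 8/17)² = (-109 - 8/17)² = (-1861/17)² = 3463321/289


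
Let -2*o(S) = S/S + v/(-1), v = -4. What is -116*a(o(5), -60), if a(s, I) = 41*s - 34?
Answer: 15834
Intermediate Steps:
o(S) = -5/2 (o(S) = -(S/S - 4/(-1))/2 = -(1 - 4*(-1))/2 = -(1 + 4)/2 = -½*5 = -5/2)
a(s, I) = -34 + 41*s
-116*a(o(5), -60) = -116*(-34 + 41*(-5/2)) = -116*(-34 - 205/2) = -116*(-273/2) = 15834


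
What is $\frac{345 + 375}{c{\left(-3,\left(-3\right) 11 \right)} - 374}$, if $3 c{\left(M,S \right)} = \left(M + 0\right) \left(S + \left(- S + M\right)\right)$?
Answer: $- \frac{720}{371} \approx -1.9407$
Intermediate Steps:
$c{\left(M,S \right)} = \frac{M^{2}}{3}$ ($c{\left(M,S \right)} = \frac{\left(M + 0\right) \left(S + \left(- S + M\right)\right)}{3} = \frac{M \left(S + \left(M - S\right)\right)}{3} = \frac{M M}{3} = \frac{M^{2}}{3}$)
$\frac{345 + 375}{c{\left(-3,\left(-3\right) 11 \right)} - 374} = \frac{345 + 375}{\frac{\left(-3\right)^{2}}{3} - 374} = \frac{720}{\frac{1}{3} \cdot 9 - 374} = \frac{720}{3 - 374} = \frac{720}{-371} = 720 \left(- \frac{1}{371}\right) = - \frac{720}{371}$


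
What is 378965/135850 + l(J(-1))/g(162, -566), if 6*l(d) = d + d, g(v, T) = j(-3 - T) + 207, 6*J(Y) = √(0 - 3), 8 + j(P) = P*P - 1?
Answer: 75793/27170 + I*√3/5709006 ≈ 2.7896 + 3.0339e-7*I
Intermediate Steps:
j(P) = -9 + P² (j(P) = -8 + (P*P - 1) = -8 + (P² - 1) = -8 + (-1 + P²) = -9 + P²)
J(Y) = I*√3/6 (J(Y) = √(0 - 3)/6 = √(-3)/6 = (I*√3)/6 = I*√3/6)
g(v, T) = 198 + (-3 - T)² (g(v, T) = (-9 + (-3 - T)²) + 207 = 198 + (-3 - T)²)
l(d) = d/3 (l(d) = (d + d)/6 = (2*d)/6 = d/3)
378965/135850 + l(J(-1))/g(162, -566) = 378965/135850 + ((I*√3/6)/3)/(198 + (3 - 566)²) = 378965*(1/135850) + (I*√3/18)/(198 + (-563)²) = 75793/27170 + (I*√3/18)/(198 + 316969) = 75793/27170 + (I*√3/18)/317167 = 75793/27170 + (I*√3/18)*(1/317167) = 75793/27170 + I*√3/5709006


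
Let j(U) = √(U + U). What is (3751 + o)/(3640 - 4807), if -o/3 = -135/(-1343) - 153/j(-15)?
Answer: -5037188/1567281 + 51*I*√30/3890 ≈ -3.214 + 0.071809*I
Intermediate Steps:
j(U) = √2*√U (j(U) = √(2*U) = √2*√U)
o = -405/1343 - 153*I*√30/10 (o = -3*(-135/(-1343) - 153*(-I*√30/30)) = -3*(-135*(-1/1343) - 153*(-I*√30/30)) = -3*(135/1343 - 153*(-I*√30/30)) = -3*(135/1343 - (-51)*I*√30/10) = -3*(135/1343 + 51*I*√30/10) = -405/1343 - 153*I*√30/10 ≈ -0.30156 - 83.802*I)
(3751 + o)/(3640 - 4807) = (3751 + (-405/1343 - 153*I*√30/10))/(3640 - 4807) = (5037188/1343 - 153*I*√30/10)/(-1167) = (5037188/1343 - 153*I*√30/10)*(-1/1167) = -5037188/1567281 + 51*I*√30/3890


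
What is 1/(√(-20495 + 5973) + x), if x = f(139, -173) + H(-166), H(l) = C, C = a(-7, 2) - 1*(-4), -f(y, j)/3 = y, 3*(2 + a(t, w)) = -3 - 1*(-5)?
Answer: -3729/1675747 - 9*I*√14522/1675747 ≈ -0.0022253 - 0.00064721*I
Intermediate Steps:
a(t, w) = -4/3 (a(t, w) = -2 + (-3 - 1*(-5))/3 = -2 + (-3 + 5)/3 = -2 + (⅓)*2 = -2 + ⅔ = -4/3)
f(y, j) = -3*y
C = 8/3 (C = -4/3 - 1*(-4) = -4/3 + 4 = 8/3 ≈ 2.6667)
H(l) = 8/3
x = -1243/3 (x = -3*139 + 8/3 = -417 + 8/3 = -1243/3 ≈ -414.33)
1/(√(-20495 + 5973) + x) = 1/(√(-20495 + 5973) - 1243/3) = 1/(√(-14522) - 1243/3) = 1/(I*√14522 - 1243/3) = 1/(-1243/3 + I*√14522)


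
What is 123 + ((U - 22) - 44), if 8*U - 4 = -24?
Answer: 109/2 ≈ 54.500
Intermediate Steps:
U = -5/2 (U = ½ + (⅛)*(-24) = ½ - 3 = -5/2 ≈ -2.5000)
123 + ((U - 22) - 44) = 123 + ((-5/2 - 22) - 44) = 123 + (-49/2 - 44) = 123 - 137/2 = 109/2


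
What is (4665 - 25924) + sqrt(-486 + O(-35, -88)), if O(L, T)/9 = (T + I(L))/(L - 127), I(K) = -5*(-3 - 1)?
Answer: -21259 + 2*I*sqrt(1085)/3 ≈ -21259.0 + 21.96*I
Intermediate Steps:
I(K) = 20 (I(K) = -5*(-4) = 20)
O(L, T) = 9*(20 + T)/(-127 + L) (O(L, T) = 9*((T + 20)/(L - 127)) = 9*((20 + T)/(-127 + L)) = 9*(20 + T)/(-127 + L))
(4665 - 25924) + sqrt(-486 + O(-35, -88)) = (4665 - 25924) + sqrt(-486 + 9*(20 - 88)/(-127 - 35)) = -21259 + sqrt(-486 + 9*(-68)/(-162)) = -21259 + sqrt(-486 + 9*(-1/162)*(-68)) = -21259 + sqrt(-486 + 34/9) = -21259 + sqrt(-4340/9) = -21259 + 2*I*sqrt(1085)/3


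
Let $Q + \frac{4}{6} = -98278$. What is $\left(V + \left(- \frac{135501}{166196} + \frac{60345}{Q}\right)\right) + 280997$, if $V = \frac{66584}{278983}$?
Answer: $\frac{240081490147483968337}{854395269139903} \approx 2.81 \cdot 10^{5}$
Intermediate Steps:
$Q = - \frac{294836}{3}$ ($Q = - \frac{2}{3} - 98278 = - \frac{294836}{3} \approx -98279.0$)
$V = \frac{66584}{278983}$ ($V = 66584 \cdot \frac{1}{278983} = \frac{66584}{278983} \approx 0.23867$)
$\left(V + \left(- \frac{135501}{166196} + \frac{60345}{Q}\right)\right) + 280997 = \left(\frac{66584}{278983} + \left(- \frac{135501}{166196} + \frac{60345}{- \frac{294836}{3}}\right)\right) + 280997 = \left(\frac{66584}{278983} + \left(\left(-135501\right) \frac{1}{166196} + 60345 \left(- \frac{3}{294836}\right)\right)\right) + 280997 = \left(\frac{66584}{278983} - \frac{4377366606}{3062535241}\right) + 280997 = - \frac{1017295021354954}{854395269139903} + 280997 = \frac{240081490147483968337}{854395269139903}$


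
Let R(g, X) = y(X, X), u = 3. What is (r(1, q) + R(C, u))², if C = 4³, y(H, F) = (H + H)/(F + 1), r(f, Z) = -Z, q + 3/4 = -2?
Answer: 289/16 ≈ 18.063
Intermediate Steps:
q = -11/4 (q = -¾ - 2 = -11/4 ≈ -2.7500)
y(H, F) = 2*H/(1 + F) (y(H, F) = (2*H)/(1 + F) = 2*H/(1 + F))
C = 64
R(g, X) = 2*X/(1 + X)
(r(1, q) + R(C, u))² = (-1*(-11/4) + 2*3/(1 + 3))² = (11/4 + 2*3/4)² = (11/4 + 2*3*(¼))² = (11/4 + 3/2)² = (17/4)² = 289/16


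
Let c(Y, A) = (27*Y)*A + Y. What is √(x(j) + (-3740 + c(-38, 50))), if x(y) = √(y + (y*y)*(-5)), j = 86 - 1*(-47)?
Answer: √(-55078 + 2*I*√22078) ≈ 0.6331 + 234.69*I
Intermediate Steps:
j = 133 (j = 86 + 47 = 133)
x(y) = √(y - 5*y²) (x(y) = √(y + y²*(-5)) = √(y - 5*y²))
c(Y, A) = Y + 27*A*Y (c(Y, A) = 27*A*Y + Y = Y + 27*A*Y)
√(x(j) + (-3740 + c(-38, 50))) = √(√(133*(1 - 5*133)) + (-3740 - 38*(1 + 27*50))) = √(√(133*(1 - 665)) + (-3740 - 38*(1 + 1350))) = √(√(133*(-664)) + (-3740 - 38*1351)) = √(√(-88312) + (-3740 - 51338)) = √(2*I*√22078 - 55078) = √(-55078 + 2*I*√22078)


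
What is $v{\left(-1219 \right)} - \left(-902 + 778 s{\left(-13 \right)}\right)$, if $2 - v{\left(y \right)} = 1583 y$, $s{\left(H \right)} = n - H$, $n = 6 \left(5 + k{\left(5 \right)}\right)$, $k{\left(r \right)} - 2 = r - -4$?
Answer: $1845779$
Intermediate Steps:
$k{\left(r \right)} = 6 + r$ ($k{\left(r \right)} = 2 + \left(r - -4\right) = 2 + \left(r + 4\right) = 2 + \left(4 + r\right) = 6 + r$)
$n = 96$ ($n = 6 \left(5 + \left(6 + 5\right)\right) = 6 \left(5 + 11\right) = 6 \cdot 16 = 96$)
$s{\left(H \right)} = 96 - H$
$v{\left(y \right)} = 2 - 1583 y$
$v{\left(-1219 \right)} - \left(-902 + 778 s{\left(-13 \right)}\right) = \left(2 - -1929677\right) + \left(- 778 \left(96 - -13\right) + 902\right) = \left(2 + 1929677\right) + \left(- 778 \left(96 + 13\right) + 902\right) = 1929679 + \left(\left(-778\right) 109 + 902\right) = 1929679 + \left(-84802 + 902\right) = 1929679 - 83900 = 1845779$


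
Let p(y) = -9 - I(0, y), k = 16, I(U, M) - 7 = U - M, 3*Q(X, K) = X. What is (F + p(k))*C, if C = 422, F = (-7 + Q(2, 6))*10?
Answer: -80180/3 ≈ -26727.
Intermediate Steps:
Q(X, K) = X/3
I(U, M) = 7 + U - M (I(U, M) = 7 + (U - M) = 7 + U - M)
p(y) = -16 + y (p(y) = -9 - (7 + 0 - y) = -9 - (7 - y) = -9 + (-7 + y) = -16 + y)
F = -190/3 (F = (-7 + (1/3)*2)*10 = (-7 + 2/3)*10 = -19/3*10 = -190/3 ≈ -63.333)
(F + p(k))*C = (-190/3 + (-16 + 16))*422 = (-190/3 + 0)*422 = -190/3*422 = -80180/3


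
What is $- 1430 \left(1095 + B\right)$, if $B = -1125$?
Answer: $42900$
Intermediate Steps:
$- 1430 \left(1095 + B\right) = - 1430 \left(1095 - 1125\right) = \left(-1430\right) \left(-30\right) = 42900$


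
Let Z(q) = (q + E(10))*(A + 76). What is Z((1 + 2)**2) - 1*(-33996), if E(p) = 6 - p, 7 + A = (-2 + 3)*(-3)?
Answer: 34326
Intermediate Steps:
A = -10 (A = -7 + (-2 + 3)*(-3) = -7 + 1*(-3) = -7 - 3 = -10)
Z(q) = -264 + 66*q (Z(q) = (q + (6 - 1*10))*(-10 + 76) = (q + (6 - 10))*66 = (q - 4)*66 = (-4 + q)*66 = -264 + 66*q)
Z((1 + 2)**2) - 1*(-33996) = (-264 + 66*(1 + 2)**2) - 1*(-33996) = (-264 + 66*3**2) + 33996 = (-264 + 66*9) + 33996 = (-264 + 594) + 33996 = 330 + 33996 = 34326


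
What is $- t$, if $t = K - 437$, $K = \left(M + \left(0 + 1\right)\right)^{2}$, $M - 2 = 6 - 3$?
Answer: $401$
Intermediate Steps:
$M = 5$ ($M = 2 + \left(6 - 3\right) = 2 + 3 = 5$)
$K = 36$ ($K = \left(5 + \left(0 + 1\right)\right)^{2} = \left(5 + 1\right)^{2} = 6^{2} = 36$)
$t = -401$ ($t = 36 - 437 = -401$)
$- t = \left(-1\right) \left(-401\right) = 401$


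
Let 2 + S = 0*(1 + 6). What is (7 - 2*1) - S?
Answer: 7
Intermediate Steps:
S = -2 (S = -2 + 0*(1 + 6) = -2 + 0*7 = -2 + 0 = -2)
(7 - 2*1) - S = (7 - 2*1) - 1*(-2) = (7 - 2) + 2 = 5 + 2 = 7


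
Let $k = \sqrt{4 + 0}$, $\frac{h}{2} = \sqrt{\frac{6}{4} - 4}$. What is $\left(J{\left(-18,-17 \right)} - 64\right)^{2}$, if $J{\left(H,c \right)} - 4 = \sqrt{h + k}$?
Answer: $\left(60 - \sqrt{2 + i \sqrt{10}}\right)^{2} \approx 3398.7 - 108.82 i$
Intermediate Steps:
$h = i \sqrt{10}$ ($h = 2 \sqrt{\frac{6}{4} - 4} = 2 \sqrt{6 \cdot \frac{1}{4} - 4} = 2 \sqrt{\frac{3}{2} - 4} = 2 \sqrt{- \frac{5}{2}} = 2 \frac{i \sqrt{10}}{2} = i \sqrt{10} \approx 3.1623 i$)
$k = 2$ ($k = \sqrt{4} = 2$)
$J{\left(H,c \right)} = 4 + \sqrt{2 + i \sqrt{10}}$ ($J{\left(H,c \right)} = 4 + \sqrt{i \sqrt{10} + 2} = 4 + \sqrt{2 + i \sqrt{10}}$)
$\left(J{\left(-18,-17 \right)} - 64\right)^{2} = \left(\left(4 + \sqrt{2 + i \sqrt{10}}\right) - 64\right)^{2} = \left(-60 + \sqrt{2 + i \sqrt{10}}\right)^{2}$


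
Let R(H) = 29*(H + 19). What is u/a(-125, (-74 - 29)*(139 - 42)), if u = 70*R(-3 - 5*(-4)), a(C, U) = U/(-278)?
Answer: 20316240/9991 ≈ 2033.5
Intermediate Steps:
R(H) = 551 + 29*H (R(H) = 29*(19 + H) = 551 + 29*H)
a(C, U) = -U/278 (a(C, U) = U*(-1/278) = -U/278)
u = 73080 (u = 70*(551 + 29*(-3 - 5*(-4))) = 70*(551 + 29*(-3 + 20)) = 70*(551 + 29*17) = 70*(551 + 493) = 70*1044 = 73080)
u/a(-125, (-74 - 29)*(139 - 42)) = 73080/((-(-74 - 29)*(139 - 42)/278)) = 73080/((-(-103)*97/278)) = 73080/((-1/278*(-9991))) = 73080/(9991/278) = 73080*(278/9991) = 20316240/9991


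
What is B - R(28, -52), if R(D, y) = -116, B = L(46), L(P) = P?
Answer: 162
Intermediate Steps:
B = 46
B - R(28, -52) = 46 - 1*(-116) = 46 + 116 = 162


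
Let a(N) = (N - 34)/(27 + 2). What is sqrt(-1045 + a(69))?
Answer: I*sqrt(877830)/29 ≈ 32.308*I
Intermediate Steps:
a(N) = -34/29 + N/29 (a(N) = (-34 + N)/29 = (-34 + N)*(1/29) = -34/29 + N/29)
sqrt(-1045 + a(69)) = sqrt(-1045 + (-34/29 + (1/29)*69)) = sqrt(-1045 + (-34/29 + 69/29)) = sqrt(-1045 + 35/29) = sqrt(-30270/29) = I*sqrt(877830)/29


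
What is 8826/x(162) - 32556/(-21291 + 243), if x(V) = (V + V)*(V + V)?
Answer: 25023391/15343992 ≈ 1.6308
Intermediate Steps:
x(V) = 4*V² (x(V) = (2*V)*(2*V) = 4*V²)
8826/x(162) - 32556/(-21291 + 243) = 8826/((4*162²)) - 32556/(-21291 + 243) = 8826/((4*26244)) - 32556/(-21048) = 8826/104976 - 32556*(-1/21048) = 8826*(1/104976) + 2713/1754 = 1471/17496 + 2713/1754 = 25023391/15343992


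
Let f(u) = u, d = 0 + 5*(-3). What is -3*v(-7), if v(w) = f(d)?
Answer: 45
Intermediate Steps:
d = -15 (d = 0 - 15 = -15)
v(w) = -15
-3*v(-7) = -3*(-15) = 45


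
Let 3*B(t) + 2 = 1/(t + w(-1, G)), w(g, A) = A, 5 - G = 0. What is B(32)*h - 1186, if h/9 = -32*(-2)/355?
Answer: -15592126/13135 ≈ -1187.1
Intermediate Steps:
G = 5 (G = 5 - 1*0 = 5 + 0 = 5)
h = 576/355 (h = 9*(-32*(-2)/355) = 9*(64*(1/355)) = 9*(64/355) = 576/355 ≈ 1.6225)
B(t) = -2/3 + 1/(3*(5 + t)) (B(t) = -2/3 + 1/(3*(t + 5)) = -2/3 + 1/(3*(5 + t)))
B(32)*h - 1186 = ((-9 - 2*32)/(3*(5 + 32)))*(576/355) - 1186 = ((1/3)*(-9 - 64)/37)*(576/355) - 1186 = ((1/3)*(1/37)*(-73))*(576/355) - 1186 = -73/111*576/355 - 1186 = -14016/13135 - 1186 = -15592126/13135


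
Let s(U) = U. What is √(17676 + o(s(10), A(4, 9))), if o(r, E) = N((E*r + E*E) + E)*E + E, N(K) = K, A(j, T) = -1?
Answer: 3*√1965 ≈ 132.98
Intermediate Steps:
o(r, E) = E + E*(E + E² + E*r) (o(r, E) = ((E*r + E*E) + E)*E + E = ((E*r + E²) + E)*E + E = ((E² + E*r) + E)*E + E = (E + E² + E*r)*E + E = E*(E + E² + E*r) + E = E + E*(E + E² + E*r))
√(17676 + o(s(10), A(4, 9))) = √(17676 - (1 - (1 - 1 + 10))) = √(17676 - (1 - 1*10)) = √(17676 - (1 - 10)) = √(17676 - 1*(-9)) = √(17676 + 9) = √17685 = 3*√1965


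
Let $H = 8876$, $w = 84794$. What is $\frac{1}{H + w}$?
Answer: $\frac{1}{93670} \approx 1.0676 \cdot 10^{-5}$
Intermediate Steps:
$\frac{1}{H + w} = \frac{1}{8876 + 84794} = \frac{1}{93670}$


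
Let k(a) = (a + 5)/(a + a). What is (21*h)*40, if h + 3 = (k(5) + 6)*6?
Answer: 32760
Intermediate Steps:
k(a) = (5 + a)/(2*a) (k(a) = (5 + a)/((2*a)) = (5 + a)*(1/(2*a)) = (5 + a)/(2*a))
h = 39 (h = -3 + ((1/2)*(5 + 5)/5 + 6)*6 = -3 + ((1/2)*(1/5)*10 + 6)*6 = -3 + (1 + 6)*6 = -3 + 7*6 = -3 + 42 = 39)
(21*h)*40 = (21*39)*40 = 819*40 = 32760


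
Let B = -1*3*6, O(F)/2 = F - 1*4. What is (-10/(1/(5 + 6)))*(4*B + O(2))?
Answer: 8360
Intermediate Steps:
O(F) = -8 + 2*F (O(F) = 2*(F - 1*4) = 2*(F - 4) = 2*(-4 + F) = -8 + 2*F)
B = -18 (B = -3*6 = -18)
(-10/(1/(5 + 6)))*(4*B + O(2)) = (-10/(1/(5 + 6)))*(4*(-18) + (-8 + 2*2)) = (-10/(1/11))*(-72 + (-8 + 4)) = (-10/1/11)*(-72 - 4) = -10*11*(-76) = -110*(-76) = 8360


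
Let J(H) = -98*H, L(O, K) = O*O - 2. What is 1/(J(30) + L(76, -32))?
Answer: 1/2834 ≈ 0.00035286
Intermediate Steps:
L(O, K) = -2 + O² (L(O, K) = O² - 2 = -2 + O²)
1/(J(30) + L(76, -32)) = 1/(-98*30 + (-2 + 76²)) = 1/(-2940 + (-2 + 5776)) = 1/(-2940 + 5774) = 1/2834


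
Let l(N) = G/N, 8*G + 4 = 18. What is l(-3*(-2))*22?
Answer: 77/12 ≈ 6.4167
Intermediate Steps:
G = 7/4 (G = -½ + (⅛)*18 = -½ + 9/4 = 7/4 ≈ 1.7500)
l(N) = 7/(4*N)
l(-3*(-2))*22 = (7/(4*((-3*(-2)))))*22 = ((7/4)/6)*22 = ((7/4)*(⅙))*22 = (7/24)*22 = 77/12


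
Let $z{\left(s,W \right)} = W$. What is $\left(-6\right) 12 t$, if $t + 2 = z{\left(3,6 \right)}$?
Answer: $-288$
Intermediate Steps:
$t = 4$ ($t = -2 + 6 = 4$)
$\left(-6\right) 12 t = \left(-6\right) 12 \cdot 4 = \left(-72\right) 4 = -288$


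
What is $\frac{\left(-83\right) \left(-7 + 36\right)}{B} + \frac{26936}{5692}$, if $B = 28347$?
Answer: $\frac{187463537}{40337781} \approx 4.6473$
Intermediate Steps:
$\frac{\left(-83\right) \left(-7 + 36\right)}{B} + \frac{26936}{5692} = \frac{\left(-83\right) \left(-7 + 36\right)}{28347} + \frac{26936}{5692} = \left(-83\right) 29 \cdot \frac{1}{28347} + 26936 \cdot \frac{1}{5692} = \left(-2407\right) \frac{1}{28347} + \frac{6734}{1423} = - \frac{2407}{28347} + \frac{6734}{1423} = \frac{187463537}{40337781}$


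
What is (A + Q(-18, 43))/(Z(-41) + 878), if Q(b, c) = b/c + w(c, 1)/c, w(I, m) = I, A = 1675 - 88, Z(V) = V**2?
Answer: 68266/110037 ≈ 0.62039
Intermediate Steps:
A = 1587
Q(b, c) = 1 + b/c (Q(b, c) = b/c + c/c = b/c + 1 = 1 + b/c)
(A + Q(-18, 43))/(Z(-41) + 878) = (1587 + (-18 + 43)/43)/((-41)**2 + 878) = (1587 + (1/43)*25)/(1681 + 878) = (1587 + 25/43)/2559 = (68266/43)*(1/2559) = 68266/110037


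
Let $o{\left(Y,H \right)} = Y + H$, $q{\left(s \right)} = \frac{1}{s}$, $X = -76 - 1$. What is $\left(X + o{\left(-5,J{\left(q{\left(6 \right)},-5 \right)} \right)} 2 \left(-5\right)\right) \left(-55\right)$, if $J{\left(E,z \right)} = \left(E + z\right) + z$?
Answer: $- \frac{11770}{3} \approx -3923.3$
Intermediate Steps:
$X = -77$
$J{\left(E,z \right)} = E + 2 z$
$o{\left(Y,H \right)} = H + Y$
$\left(X + o{\left(-5,J{\left(q{\left(6 \right)},-5 \right)} \right)} 2 \left(-5\right)\right) \left(-55\right) = \left(-77 + \left(\left(\frac{1}{6} + 2 \left(-5\right)\right) - 5\right) 2 \left(-5\right)\right) \left(-55\right) = \left(-77 + \left(\left(\frac{1}{6} - 10\right) - 5\right) 2 \left(-5\right)\right) \left(-55\right) = \left(-77 + \left(- \frac{59}{6} - 5\right) 2 \left(-5\right)\right) \left(-55\right) = \left(-77 + \left(- \frac{89}{6}\right) 2 \left(-5\right)\right) \left(-55\right) = \left(-77 - - \frac{445}{3}\right) \left(-55\right) = \left(-77 + \frac{445}{3}\right) \left(-55\right) = \frac{214}{3} \left(-55\right) = - \frac{11770}{3}$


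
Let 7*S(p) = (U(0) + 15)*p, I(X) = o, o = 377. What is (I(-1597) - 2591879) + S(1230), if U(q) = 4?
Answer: -18117144/7 ≈ -2.5882e+6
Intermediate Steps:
I(X) = 377
S(p) = 19*p/7 (S(p) = ((4 + 15)*p)/7 = (19*p)/7 = 19*p/7)
(I(-1597) - 2591879) + S(1230) = (377 - 2591879) + (19/7)*1230 = -2591502 + 23370/7 = -18117144/7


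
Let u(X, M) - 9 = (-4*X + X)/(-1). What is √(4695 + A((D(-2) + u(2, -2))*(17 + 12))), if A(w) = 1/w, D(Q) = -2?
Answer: 4*√41706002/377 ≈ 68.520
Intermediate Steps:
u(X, M) = 9 + 3*X (u(X, M) = 9 + (-4*X + X)/(-1) = 9 - 3*X*(-1) = 9 + 3*X)
√(4695 + A((D(-2) + u(2, -2))*(17 + 12))) = √(4695 + 1/((-2 + (9 + 3*2))*(17 + 12))) = √(4695 + 1/((-2 + (9 + 6))*29)) = √(4695 + 1/((-2 + 15)*29)) = √(4695 + 1/(13*29)) = √(4695 + 1/377) = √(1770016/377) = 4*√41706002/377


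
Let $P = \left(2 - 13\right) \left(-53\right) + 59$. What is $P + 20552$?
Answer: $21194$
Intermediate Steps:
$P = 642$ ($P = \left(2 - 13\right) \left(-53\right) + 59 = \left(-11\right) \left(-53\right) + 59 = 583 + 59 = 642$)
$P + 20552 = 642 + 20552 = 21194$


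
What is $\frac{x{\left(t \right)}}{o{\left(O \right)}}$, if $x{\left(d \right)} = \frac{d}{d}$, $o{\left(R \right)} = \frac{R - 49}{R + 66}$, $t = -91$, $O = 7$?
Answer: $- \frac{73}{42} \approx -1.7381$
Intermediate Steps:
$o{\left(R \right)} = \frac{-49 + R}{66 + R}$
$x{\left(d \right)} = 1$
$\frac{x{\left(t \right)}}{o{\left(O \right)}} = 1 \frac{1}{\frac{1}{66 + 7} \left(-49 + 7\right)} = 1 \frac{1}{\frac{1}{73} \left(-42\right)} = 1 \frac{1}{- \frac{42}{73}} = 1 \left(- \frac{73}{42}\right) = - \frac{73}{42}$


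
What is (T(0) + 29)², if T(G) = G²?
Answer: 841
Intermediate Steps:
(T(0) + 29)² = (0² + 29)² = (0 + 29)² = 29² = 841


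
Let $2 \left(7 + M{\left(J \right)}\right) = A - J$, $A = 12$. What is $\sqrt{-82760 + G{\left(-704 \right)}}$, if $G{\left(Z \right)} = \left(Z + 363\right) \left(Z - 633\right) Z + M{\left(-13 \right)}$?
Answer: $\frac{i \sqrt{1284193290}}{2} \approx 17918.0 i$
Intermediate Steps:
$M{\left(J \right)} = -1 - \frac{J}{2}$ ($M{\left(J \right)} = -7 + \frac{12 - J}{2} = -7 - \left(-6 + \frac{J}{2}\right) = -1 - \frac{J}{2}$)
$G{\left(Z \right)} = \frac{11}{2} + Z \left(-633 + Z\right) \left(363 + Z\right)$ ($G{\left(Z \right)} = \left(Z + 363\right) \left(Z - 633\right) Z - - \frac{11}{2} = \left(363 + Z\right) \left(-633 + Z\right) Z + \left(-1 + \frac{13}{2}\right) = \left(-633 + Z\right) \left(363 + Z\right) Z + \frac{11}{2} = Z \left(-633 + Z\right) \left(363 + Z\right) + \frac{11}{2} = \frac{11}{2} + Z \left(-633 + Z\right) \left(363 + Z\right)$)
$\sqrt{-82760 + G{\left(-704 \right)}} = \sqrt{-82760 + \left(\frac{11}{2} + \left(-704\right)^{3} - -161764416 - 270 \left(-704\right)^{2}\right)} = \sqrt{-82760 + \left(\frac{11}{2} - 348913664 + 161764416 - 133816320\right)} = \sqrt{-82760 - \frac{641931125}{2}} = \sqrt{- \frac{642096645}{2}} = \frac{i \sqrt{1284193290}}{2}$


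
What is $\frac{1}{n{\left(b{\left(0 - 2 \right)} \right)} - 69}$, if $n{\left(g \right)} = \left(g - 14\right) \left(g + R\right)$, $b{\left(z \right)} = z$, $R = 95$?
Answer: $- \frac{1}{1557} \approx -0.00064226$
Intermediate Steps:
$n{\left(g \right)} = \left(-14 + g\right) \left(95 + g\right)$ ($n{\left(g \right)} = \left(g - 14\right) \left(g + 95\right) = \left(-14 + g\right) \left(95 + g\right)$)
$\frac{1}{n{\left(b{\left(0 - 2 \right)} \right)} - 69} = \frac{1}{\left(-1330 + \left(0 - 2\right)^{2} + 81 \left(0 - 2\right)\right) - 69} = \frac{1}{\left(-1330 + \left(-2\right)^{2} + 81 \left(-2\right)\right) - 69} = \frac{1}{\left(-1330 + 4 - 162\right) - 69} = \frac{1}{-1488 - 69} = \frac{1}{-1557} = - \frac{1}{1557}$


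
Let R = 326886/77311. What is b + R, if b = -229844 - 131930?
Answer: -27968782828/77311 ≈ -3.6177e+5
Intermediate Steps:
b = -361774
R = 326886/77311 (R = 326886*(1/77311) = 326886/77311 ≈ 4.2282)
b + R = -361774 + 326886/77311 = -27968782828/77311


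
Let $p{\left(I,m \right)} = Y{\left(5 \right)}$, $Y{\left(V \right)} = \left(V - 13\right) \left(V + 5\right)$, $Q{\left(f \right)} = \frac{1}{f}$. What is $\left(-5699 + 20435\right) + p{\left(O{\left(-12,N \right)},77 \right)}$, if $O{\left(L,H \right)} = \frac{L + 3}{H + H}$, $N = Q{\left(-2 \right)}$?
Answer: $14656$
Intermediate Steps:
$N = - \frac{1}{2}$ ($N = \frac{1}{-2} = - \frac{1}{2} \approx -0.5$)
$O{\left(L,H \right)} = \frac{3 + L}{2 H}$
$Y{\left(V \right)} = \left(-13 + V\right) \left(5 + V\right)$
$p{\left(I,m \right)} = -80$ ($p{\left(I,m \right)} = -65 + 5^{2} - 40 = -65 + 25 - 40 = -80$)
$\left(-5699 + 20435\right) + p{\left(O{\left(-12,N \right)},77 \right)} = \left(-5699 + 20435\right) - 80 = 14736 - 80 = 14656$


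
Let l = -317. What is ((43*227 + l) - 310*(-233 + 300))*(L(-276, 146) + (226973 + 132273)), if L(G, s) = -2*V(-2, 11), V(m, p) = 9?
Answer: -4068616328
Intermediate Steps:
L(G, s) = -18 (L(G, s) = -2*9 = -18)
((43*227 + l) - 310*(-233 + 300))*(L(-276, 146) + (226973 + 132273)) = ((43*227 - 317) - 310*(-233 + 300))*(-18 + (226973 + 132273)) = ((9761 - 317) - 310*67)*(-18 + 359246) = (9444 - 20770)*359228 = -11326*359228 = -4068616328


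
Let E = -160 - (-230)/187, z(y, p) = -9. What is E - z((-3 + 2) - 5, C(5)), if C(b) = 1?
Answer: -28007/187 ≈ -149.77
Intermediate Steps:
E = -29690/187 (E = -160 - (-230)/187 = -160 - 1*(-230/187) = -160 + 230/187 = -29690/187 ≈ -158.77)
E - z((-3 + 2) - 5, C(5)) = -29690/187 - 1*(-9) = -29690/187 + 9 = -28007/187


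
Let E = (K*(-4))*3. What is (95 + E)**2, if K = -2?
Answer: 14161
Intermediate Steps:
E = 24 (E = -2*(-4)*3 = 8*3 = 24)
(95 + E)**2 = (95 + 24)**2 = 119**2 = 14161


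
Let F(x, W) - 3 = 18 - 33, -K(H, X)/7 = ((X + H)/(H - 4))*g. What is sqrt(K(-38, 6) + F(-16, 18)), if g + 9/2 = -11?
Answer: 2*sqrt(159)/3 ≈ 8.4063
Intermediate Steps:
g = -31/2 (g = -9/2 - 11 = -31/2 ≈ -15.500)
K(H, X) = 217*(H + X)/(2*(-4 + H)) (K(H, X) = -7*(X + H)/(H - 4)*(-31)/2 = -7*(H + X)/(-4 + H)*(-31)/2 = -(-217)*(H + X)/(2*(-4 + H)) = 217*(H + X)/(2*(-4 + H)))
F(x, W) = -12 (F(x, W) = 3 + (18 - 33) = 3 - 15 = -12)
sqrt(K(-38, 6) + F(-16, 18)) = sqrt(217*(-38 + 6)/(2*(-4 - 38)) - 12) = sqrt((217/2)*(-32)/(-42) - 12) = sqrt((217/2)*(-1/42)*(-32) - 12) = sqrt(248/3 - 12) = sqrt(212/3) = 2*sqrt(159)/3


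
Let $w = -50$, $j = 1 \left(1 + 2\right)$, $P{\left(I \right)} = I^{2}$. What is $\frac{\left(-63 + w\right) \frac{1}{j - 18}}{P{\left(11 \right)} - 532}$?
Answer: $- \frac{113}{6165} \approx -0.018329$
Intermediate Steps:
$j = 3$ ($j = 1 \cdot 3 = 3$)
$\frac{\left(-63 + w\right) \frac{1}{j - 18}}{P{\left(11 \right)} - 532} = \frac{\left(-63 - 50\right) \frac{1}{3 - 18}}{11^{2} - 532} = \frac{\left(-113\right) \frac{1}{-15}}{121 - 532} = \frac{\left(-113\right) \left(- \frac{1}{15}\right)}{-411} = \frac{113}{15} \left(- \frac{1}{411}\right) = - \frac{113}{6165}$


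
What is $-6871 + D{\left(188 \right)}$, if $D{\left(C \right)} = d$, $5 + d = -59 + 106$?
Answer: $-6829$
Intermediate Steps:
$d = 42$ ($d = -5 + \left(-59 + 106\right) = -5 + 47 = 42$)
$D{\left(C \right)} = 42$
$-6871 + D{\left(188 \right)} = -6871 + 42 = -6829$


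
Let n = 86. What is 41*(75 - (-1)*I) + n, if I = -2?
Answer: 3079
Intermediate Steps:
41*(75 - (-1)*I) + n = 41*(75 - (-1)*(-2)) + 86 = 41*(75 - 1*2) + 86 = 41*(75 - 2) + 86 = 41*73 + 86 = 2993 + 86 = 3079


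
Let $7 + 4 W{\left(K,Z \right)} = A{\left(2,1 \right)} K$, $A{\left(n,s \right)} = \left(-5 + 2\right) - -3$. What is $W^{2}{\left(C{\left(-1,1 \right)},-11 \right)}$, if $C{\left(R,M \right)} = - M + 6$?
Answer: $\frac{49}{16} \approx 3.0625$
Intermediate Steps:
$C{\left(R,M \right)} = 6 - M$
$A{\left(n,s \right)} = 0$ ($A{\left(n,s \right)} = -3 + 3 = 0$)
$W{\left(K,Z \right)} = - \frac{7}{4}$ ($W{\left(K,Z \right)} = - \frac{7}{4} + \frac{0 K}{4} = - \frac{7}{4} + \frac{1}{4} \cdot 0 = - \frac{7}{4} + 0 = - \frac{7}{4}$)
$W^{2}{\left(C{\left(-1,1 \right)},-11 \right)} = \left(- \frac{7}{4}\right)^{2} = \frac{49}{16}$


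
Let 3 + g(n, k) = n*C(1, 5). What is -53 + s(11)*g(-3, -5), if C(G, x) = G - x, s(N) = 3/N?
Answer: -556/11 ≈ -50.545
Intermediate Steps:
g(n, k) = -3 - 4*n (g(n, k) = -3 + n*(1 - 1*5) = -3 + n*(1 - 5) = -3 + n*(-4) = -3 - 4*n)
-53 + s(11)*g(-3, -5) = -53 + (3/11)*(-3 - 4*(-3)) = -53 + (3*(1/11))*(-3 + 12) = -53 + (3/11)*9 = -53 + 27/11 = -556/11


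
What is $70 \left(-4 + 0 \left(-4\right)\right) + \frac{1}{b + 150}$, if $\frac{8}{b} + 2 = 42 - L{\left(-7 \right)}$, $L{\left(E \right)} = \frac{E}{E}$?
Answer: $- \frac{1640201}{5858} \approx -279.99$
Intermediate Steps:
$L{\left(E \right)} = 1$
$b = \frac{8}{39}$ ($b = \frac{8}{-2 + \left(42 - 1\right)} = \frac{8}{-2 + 41} = \frac{8}{39} \approx 0.20513$)
$70 \left(-4 + 0 \left(-4\right)\right) + \frac{1}{b + 150} = 70 \left(-4 + 0 \left(-4\right)\right) + \frac{1}{\frac{8}{39} + 150} = 70 \left(-4 + 0\right) + \frac{1}{\frac{5858}{39}} = 70 \left(-4\right) + \frac{39}{5858} = -280 + \frac{39}{5858} = - \frac{1640201}{5858}$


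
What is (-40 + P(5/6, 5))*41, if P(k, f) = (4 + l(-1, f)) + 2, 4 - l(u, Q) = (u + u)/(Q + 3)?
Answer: -4879/4 ≈ -1219.8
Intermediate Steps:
l(u, Q) = 4 - 2*u/(3 + Q) (l(u, Q) = 4 - (u + u)/(Q + 3) = 4 - 2*u/(3 + Q))
P(k, f) = 6 + 2*(7 + 2*f)/(3 + f) (P(k, f) = (4 + 2*(6 - 1*(-1) + 2*f)/(3 + f)) + 2 = (4 + 2*(6 + 1 + 2*f)/(3 + f)) + 2 = (4 + 2*(7 + 2*f)/(3 + f)) + 2 = 6 + 2*(7 + 2*f)/(3 + f))
(-40 + P(5/6, 5))*41 = (-40 + 2*(16 + 5*5)/(3 + 5))*41 = (-40 + 2*(16 + 25)/8)*41 = (-40 + 2*(1/8)*41)*41 = (-40 + 41/4)*41 = -119/4*41 = -4879/4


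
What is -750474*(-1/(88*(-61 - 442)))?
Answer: -375237/22132 ≈ -16.954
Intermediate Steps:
-750474*(-1/(88*(-61 - 442))) = -750474/((-88*(-503))) = -750474/44264 = -750474*1/44264 = -375237/22132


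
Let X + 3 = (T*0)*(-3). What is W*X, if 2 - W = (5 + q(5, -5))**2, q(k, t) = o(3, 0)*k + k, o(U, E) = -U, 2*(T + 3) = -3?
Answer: 69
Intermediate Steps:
T = -9/2 (T = -3 + (1/2)*(-3) = -3 - 3/2 = -9/2 ≈ -4.5000)
X = -3 (X = -3 - 9/2*0*(-3) = -3 + 0*(-3) = -3 + 0 = -3)
q(k, t) = -2*k (q(k, t) = (-1*3)*k + k = -3*k + k = -2*k)
W = -23 (W = 2 - (5 - 2*5)**2 = 2 - (5 - 10)**2 = 2 - 1*(-5)**2 = 2 - 1*25 = 2 - 25 = -23)
W*X = -23*(-3) = 69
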